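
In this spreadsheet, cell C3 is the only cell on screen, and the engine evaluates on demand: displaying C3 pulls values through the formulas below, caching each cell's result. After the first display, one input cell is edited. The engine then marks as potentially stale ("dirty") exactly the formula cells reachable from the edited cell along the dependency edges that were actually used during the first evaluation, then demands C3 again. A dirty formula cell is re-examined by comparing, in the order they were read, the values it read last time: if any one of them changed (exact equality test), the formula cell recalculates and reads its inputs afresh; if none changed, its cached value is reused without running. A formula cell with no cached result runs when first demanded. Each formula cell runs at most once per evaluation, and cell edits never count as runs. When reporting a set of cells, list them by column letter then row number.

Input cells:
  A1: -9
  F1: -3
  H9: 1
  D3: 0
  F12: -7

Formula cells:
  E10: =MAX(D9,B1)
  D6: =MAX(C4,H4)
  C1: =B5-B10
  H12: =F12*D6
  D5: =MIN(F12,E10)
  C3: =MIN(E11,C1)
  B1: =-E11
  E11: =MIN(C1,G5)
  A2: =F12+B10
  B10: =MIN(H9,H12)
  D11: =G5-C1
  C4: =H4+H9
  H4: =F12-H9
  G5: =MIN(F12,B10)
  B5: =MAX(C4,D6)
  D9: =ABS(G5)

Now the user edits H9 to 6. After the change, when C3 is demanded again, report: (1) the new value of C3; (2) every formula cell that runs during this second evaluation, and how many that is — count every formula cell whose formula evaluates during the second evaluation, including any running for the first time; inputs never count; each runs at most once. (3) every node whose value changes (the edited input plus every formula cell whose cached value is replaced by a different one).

Initial pass — values computed on the first demand:
  H4 = -7 - 1 = -8
  C4 = -8 + 1 = -7
  D6 = MAX(-7, -8) = -7
  B5 = MAX(-7, -7) = -7
  H12 = -7 * -7 = 49
  B10 = MIN(1, 49) = 1
  C1 = -7 - 1 = -8
  G5 = MIN(-7, 1) = -7
  E11 = MIN(-8, -7) = -8
  C3 = MIN(-8, -8) = -8

Second demand — change propagation:
  H4: re-runs because H9 1->6; new result -13.
  C4: re-runs because H4 -8->-13; H9 1->6; new result -7 (unchanged).
  D6: re-runs because H4 -8->-13; new result -7 (unchanged).
  B5: re-examined; everything it read last time is the same (C4 unchanged, D6 unchanged) — cache -7 kept, no run.
  H12: re-examined; everything it read last time is the same (F12 unchanged, D6 unchanged) — cache 49 kept, no run.
  B10: re-runs because H9 1->6; new result 6.
  C1: re-runs because B10 1->6; new result -13.
  G5: re-runs because B10 1->6; new result -7 (unchanged).
  E11: re-runs because C1 -8->-13; new result -13.
  C3: re-runs because E11 -8->-13; C1 -8->-13; new result -13.

The important point: at B5 every value read last time is unchanged, so the dirty flag clears without a run.

C3 now evaluates to -13.
Run set: B10, C1, C3, C4, D6, E11, G5, H4 (8 run).
Changed values: B10, C1, C3, E11, H4, H9.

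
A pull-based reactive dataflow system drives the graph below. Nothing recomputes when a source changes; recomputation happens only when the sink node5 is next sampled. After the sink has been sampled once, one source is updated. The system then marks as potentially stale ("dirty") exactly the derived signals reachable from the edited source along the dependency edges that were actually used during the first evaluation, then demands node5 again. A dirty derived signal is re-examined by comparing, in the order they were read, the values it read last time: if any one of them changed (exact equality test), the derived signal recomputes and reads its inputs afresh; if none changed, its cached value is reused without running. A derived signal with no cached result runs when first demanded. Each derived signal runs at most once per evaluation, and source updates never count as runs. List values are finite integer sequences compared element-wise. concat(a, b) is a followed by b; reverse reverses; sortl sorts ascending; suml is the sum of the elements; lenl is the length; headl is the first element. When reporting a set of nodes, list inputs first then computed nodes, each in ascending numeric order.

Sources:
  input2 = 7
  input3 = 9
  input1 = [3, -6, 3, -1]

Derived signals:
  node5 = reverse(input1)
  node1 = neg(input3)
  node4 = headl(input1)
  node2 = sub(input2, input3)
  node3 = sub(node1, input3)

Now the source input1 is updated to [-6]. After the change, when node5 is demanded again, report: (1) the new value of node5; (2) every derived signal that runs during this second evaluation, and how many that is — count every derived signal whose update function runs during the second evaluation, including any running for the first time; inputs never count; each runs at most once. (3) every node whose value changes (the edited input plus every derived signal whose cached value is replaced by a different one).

First evaluation (everything demanded from the output):
  node5 = reverse([3, -6, 3, -1]) = [-1, 3, -6, 3]

Propagation after the edit:
  node5: runs — input1 [3, -6, 3, -1]->[-6]; result [-6].

New value of node5: [-6].
Derived signals that run: node5 — 1 in total.
Values that change: input1, node5.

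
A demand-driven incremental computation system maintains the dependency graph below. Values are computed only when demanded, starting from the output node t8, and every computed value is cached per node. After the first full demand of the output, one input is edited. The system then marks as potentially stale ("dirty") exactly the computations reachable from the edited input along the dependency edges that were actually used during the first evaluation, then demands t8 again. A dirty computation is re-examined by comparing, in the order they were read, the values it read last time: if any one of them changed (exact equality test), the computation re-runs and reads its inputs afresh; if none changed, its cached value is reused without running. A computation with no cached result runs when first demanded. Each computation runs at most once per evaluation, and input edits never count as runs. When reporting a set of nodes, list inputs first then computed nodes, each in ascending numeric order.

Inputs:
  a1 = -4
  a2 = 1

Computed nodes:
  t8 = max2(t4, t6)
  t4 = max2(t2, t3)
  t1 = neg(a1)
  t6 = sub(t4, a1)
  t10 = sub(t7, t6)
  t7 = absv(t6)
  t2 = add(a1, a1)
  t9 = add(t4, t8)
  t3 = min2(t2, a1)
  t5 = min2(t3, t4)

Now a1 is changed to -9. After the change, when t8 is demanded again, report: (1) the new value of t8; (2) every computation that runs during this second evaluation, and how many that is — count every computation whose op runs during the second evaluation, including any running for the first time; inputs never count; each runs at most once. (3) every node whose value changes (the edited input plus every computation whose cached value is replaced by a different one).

New value of t8: -9.
Computations that run: t2, t3, t4, t6, t8 — 5 in total.
Values that change: a1, t2, t3, t4, t6, t8.

First evaluation (everything demanded from the output):
  t2 = add(-4, -4) = -8
  t3 = min2(-8, -4) = -8
  t4 = max2(-8, -8) = -8
  t6 = sub(-8, -4) = -4
  t8 = max2(-8, -4) = -4

Propagation after the edit:
  t2: runs — a1 -4->-9; a1 -4->-9; result -18.
  t3: runs — t2 -8->-18; a1 -4->-9; result -18.
  t4: runs — t2 -8->-18; t3 -8->-18; result -18.
  t6: runs — t4 -8->-18; a1 -4->-9; result -9.
  t8: runs — t4 -8->-18; t6 -4->-9; result -9.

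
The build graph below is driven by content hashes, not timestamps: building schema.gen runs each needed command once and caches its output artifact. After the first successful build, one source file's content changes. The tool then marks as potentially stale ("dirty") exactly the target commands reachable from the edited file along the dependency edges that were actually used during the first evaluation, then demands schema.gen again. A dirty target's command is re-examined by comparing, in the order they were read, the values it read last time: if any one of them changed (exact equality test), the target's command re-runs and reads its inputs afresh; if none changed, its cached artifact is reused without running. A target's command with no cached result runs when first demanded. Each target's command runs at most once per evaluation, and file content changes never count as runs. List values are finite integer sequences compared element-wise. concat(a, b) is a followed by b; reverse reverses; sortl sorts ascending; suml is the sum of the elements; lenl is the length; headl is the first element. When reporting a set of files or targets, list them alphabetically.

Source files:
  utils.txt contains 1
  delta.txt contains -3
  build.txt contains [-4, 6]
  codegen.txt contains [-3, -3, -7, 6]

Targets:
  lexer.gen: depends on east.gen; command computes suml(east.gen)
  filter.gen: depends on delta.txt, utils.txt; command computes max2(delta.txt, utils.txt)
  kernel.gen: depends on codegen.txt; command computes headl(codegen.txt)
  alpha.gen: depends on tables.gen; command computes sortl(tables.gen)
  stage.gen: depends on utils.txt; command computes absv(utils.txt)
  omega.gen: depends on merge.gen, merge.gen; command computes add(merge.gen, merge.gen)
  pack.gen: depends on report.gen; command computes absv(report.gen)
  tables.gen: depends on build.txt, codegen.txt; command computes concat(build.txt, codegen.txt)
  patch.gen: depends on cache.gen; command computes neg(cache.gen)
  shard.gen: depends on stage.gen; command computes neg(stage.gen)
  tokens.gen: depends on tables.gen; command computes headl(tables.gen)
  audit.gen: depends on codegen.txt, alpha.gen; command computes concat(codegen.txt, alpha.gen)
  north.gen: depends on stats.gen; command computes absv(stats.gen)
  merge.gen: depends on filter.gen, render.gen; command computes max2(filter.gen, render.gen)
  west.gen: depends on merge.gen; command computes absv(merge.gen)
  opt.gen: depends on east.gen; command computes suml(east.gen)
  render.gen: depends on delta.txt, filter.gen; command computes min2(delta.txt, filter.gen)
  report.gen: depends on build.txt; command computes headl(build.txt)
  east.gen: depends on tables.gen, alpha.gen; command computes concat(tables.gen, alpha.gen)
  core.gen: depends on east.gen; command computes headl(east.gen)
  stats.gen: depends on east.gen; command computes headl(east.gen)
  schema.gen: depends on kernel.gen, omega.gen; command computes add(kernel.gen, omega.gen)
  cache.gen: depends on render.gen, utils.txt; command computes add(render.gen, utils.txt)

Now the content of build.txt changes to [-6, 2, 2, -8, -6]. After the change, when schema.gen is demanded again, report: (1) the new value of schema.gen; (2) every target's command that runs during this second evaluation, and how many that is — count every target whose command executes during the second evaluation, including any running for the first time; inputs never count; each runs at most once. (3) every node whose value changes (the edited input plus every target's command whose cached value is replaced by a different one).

schema.gen now evaluates to -1.
Run set: none (0 run).
Changed values: build.txt.
The important point: nothing the output needs ever reads build.txt, so the edit is invisible to it.

Initial pass — values computed on the first demand:
  filter.gen = max2(-3, 1) = 1
  kernel.gen = headl([-3, -3, -7, 6]) = -3
  render.gen = min2(-3, 1) = -3
  merge.gen = max2(1, -3) = 1
  omega.gen = add(1, 1) = 2
  schema.gen = add(-3, 2) = -1

Second demand — change propagation:
  no demanded computation ever read build.txt, so the edit dirties nothing and nothing runs.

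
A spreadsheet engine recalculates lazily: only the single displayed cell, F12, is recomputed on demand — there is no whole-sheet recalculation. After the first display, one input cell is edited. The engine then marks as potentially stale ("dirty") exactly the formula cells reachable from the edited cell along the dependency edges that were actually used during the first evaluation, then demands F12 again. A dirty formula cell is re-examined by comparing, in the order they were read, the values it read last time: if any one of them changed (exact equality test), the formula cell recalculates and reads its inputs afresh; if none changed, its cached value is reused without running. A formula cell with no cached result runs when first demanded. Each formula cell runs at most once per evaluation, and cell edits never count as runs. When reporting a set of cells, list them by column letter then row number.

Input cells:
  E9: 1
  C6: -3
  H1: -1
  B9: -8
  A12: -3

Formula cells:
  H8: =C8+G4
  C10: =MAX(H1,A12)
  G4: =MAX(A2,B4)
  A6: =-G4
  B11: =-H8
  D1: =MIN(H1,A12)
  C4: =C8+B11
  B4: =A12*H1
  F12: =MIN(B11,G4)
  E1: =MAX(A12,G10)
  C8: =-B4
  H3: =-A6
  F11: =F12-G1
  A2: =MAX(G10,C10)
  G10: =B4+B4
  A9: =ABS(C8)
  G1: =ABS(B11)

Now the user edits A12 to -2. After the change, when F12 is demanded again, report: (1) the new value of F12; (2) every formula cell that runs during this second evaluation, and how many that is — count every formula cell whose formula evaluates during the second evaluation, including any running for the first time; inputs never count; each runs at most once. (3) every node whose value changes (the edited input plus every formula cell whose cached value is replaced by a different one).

New value of F12: -2.
Formula cells that run: A2, B4, B11, C8, C10, F12, G4, G10, H8 — 9 in total.
Values that change: A2, A12, B4, B11, C8, F12, G4, G10, H8.

First evaluation (everything demanded from the output):
  B4 = -3 * -1 = 3
  C8 = -(3) = -3
  C10 = MAX(-1, -3) = -1
  G10 = 3 + 3 = 6
  A2 = MAX(6, -1) = 6
  G4 = MAX(6, 3) = 6
  H8 = -3 + 6 = 3
  B11 = -(3) = -3
  F12 = MIN(-3, 6) = -3

Propagation after the edit:
  B4: runs — A12 -3->-2; result 2.
  C8: runs — B4 3->2; result -2.
  C10: runs — A12 -3->-2; result -1 (same value as before).
  G10: runs — B4 3->2; B4 3->2; result 4.
  A2: runs — G10 6->4; result 4.
  G4: runs — A2 6->4; B4 3->2; result 4.
  H8: runs — C8 -3->-2; G4 6->4; result 2.
  B11: runs — H8 3->2; result -2.
  F12: runs — B11 -3->-2; G4 6->4; result -2.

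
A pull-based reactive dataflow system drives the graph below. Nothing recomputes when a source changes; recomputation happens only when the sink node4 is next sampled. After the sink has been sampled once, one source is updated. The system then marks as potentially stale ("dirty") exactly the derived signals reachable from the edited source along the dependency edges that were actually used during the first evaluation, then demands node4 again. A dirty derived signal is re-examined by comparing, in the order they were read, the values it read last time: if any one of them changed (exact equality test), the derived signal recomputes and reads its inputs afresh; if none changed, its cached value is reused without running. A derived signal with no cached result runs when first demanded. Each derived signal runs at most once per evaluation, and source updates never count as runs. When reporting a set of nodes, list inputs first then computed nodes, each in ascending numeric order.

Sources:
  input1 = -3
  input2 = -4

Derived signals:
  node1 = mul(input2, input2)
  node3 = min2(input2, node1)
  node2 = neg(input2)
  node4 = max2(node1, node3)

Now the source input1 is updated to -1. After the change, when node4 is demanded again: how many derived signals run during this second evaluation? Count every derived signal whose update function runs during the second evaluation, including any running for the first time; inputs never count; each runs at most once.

First evaluation (everything demanded from the output):
  node1 = mul(-4, -4) = 16
  node3 = min2(-4, 16) = -4
  node4 = max2(16, -4) = 16

Propagation after the edit:
  input1 feeds no computation that the output demands — nothing is marked dirty and nothing runs.

Key observation: input1 is never demanded by the output, so the edit triggers no recomputation at all.

Derived signals that run: none — 0 in total.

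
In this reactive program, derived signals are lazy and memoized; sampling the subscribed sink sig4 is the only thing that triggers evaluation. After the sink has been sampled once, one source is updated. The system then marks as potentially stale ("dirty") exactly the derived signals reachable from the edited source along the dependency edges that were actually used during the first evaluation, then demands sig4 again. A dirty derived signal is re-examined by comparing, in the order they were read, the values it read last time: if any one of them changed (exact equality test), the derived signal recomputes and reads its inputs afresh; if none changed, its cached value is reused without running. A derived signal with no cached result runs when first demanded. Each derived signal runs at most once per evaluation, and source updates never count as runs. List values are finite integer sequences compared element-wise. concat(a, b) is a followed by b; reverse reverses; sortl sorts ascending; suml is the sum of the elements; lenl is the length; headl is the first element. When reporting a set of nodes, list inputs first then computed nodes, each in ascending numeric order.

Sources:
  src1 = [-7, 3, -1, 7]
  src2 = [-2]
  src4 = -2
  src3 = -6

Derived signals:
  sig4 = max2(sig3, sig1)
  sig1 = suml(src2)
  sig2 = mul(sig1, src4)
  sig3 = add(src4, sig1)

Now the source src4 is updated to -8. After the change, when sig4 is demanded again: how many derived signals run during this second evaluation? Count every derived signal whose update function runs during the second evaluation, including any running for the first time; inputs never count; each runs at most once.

First demand of the output computes:
  sig1 = suml([-2]) = -2
  sig3 = add(-2, -2) = -4
  sig4 = max2(-4, -2) = -2

After the edit, cleaning proceeds:
  sig3: a read changed (src4 -2->-8) — executes, giving -10.
  sig4: a read changed (sig3 -4->-10) — executes, giving -2 — identical to its old value.

2 derived signals run: sig3, sig4.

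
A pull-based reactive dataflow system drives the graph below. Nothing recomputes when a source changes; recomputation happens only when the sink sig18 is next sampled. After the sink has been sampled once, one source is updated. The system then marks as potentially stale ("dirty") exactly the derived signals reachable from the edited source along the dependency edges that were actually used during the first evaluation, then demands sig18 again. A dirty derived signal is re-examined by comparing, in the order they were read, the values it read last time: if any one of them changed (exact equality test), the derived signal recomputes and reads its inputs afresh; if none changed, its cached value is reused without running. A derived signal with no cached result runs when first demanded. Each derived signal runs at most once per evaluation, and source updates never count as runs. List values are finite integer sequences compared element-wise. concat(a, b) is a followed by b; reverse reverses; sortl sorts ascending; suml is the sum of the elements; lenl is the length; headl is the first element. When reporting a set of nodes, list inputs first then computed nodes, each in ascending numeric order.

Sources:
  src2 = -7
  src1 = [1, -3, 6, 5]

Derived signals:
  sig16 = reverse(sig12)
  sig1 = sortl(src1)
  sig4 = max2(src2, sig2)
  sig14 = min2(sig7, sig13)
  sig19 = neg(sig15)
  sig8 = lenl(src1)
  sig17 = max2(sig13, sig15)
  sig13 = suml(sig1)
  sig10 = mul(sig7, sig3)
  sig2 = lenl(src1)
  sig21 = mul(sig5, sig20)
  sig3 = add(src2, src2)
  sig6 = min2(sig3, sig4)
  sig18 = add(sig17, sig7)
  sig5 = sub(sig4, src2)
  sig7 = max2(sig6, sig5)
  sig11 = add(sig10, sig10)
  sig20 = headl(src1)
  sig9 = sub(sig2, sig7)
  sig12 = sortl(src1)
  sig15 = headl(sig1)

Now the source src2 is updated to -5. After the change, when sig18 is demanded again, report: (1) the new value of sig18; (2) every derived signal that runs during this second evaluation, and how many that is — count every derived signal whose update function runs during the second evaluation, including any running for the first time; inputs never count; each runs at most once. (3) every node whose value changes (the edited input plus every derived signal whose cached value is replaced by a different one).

First evaluation (everything demanded from the output):
  sig1 = sortl([1, -3, 6, 5]) = [-3, 1, 5, 6]
  sig2 = lenl([1, -3, 6, 5]) = 4
  sig3 = add(-7, -7) = -14
  sig4 = max2(-7, 4) = 4
  sig5 = sub(4, -7) = 11
  sig6 = min2(-14, 4) = -14
  sig7 = max2(-14, 11) = 11
  sig13 = suml([-3, 1, 5, 6]) = 9
  sig15 = headl([-3, 1, 5, 6]) = -3
  sig17 = max2(9, -3) = 9
  sig18 = add(9, 11) = 20

Propagation after the edit:
  sig3: runs — src2 -7->-5; src2 -7->-5; result -10.
  sig4: runs — src2 -7->-5; result 4 (same value as before).
  sig5: runs — src2 -7->-5; result 9.
  sig6: runs — sig3 -14->-10; result -10.
  sig7: runs — sig6 -14->-10; sig5 11->9; result 9.
  sig18: runs — sig7 11->9; result 18.

New value of sig18: 18.
Derived signals that run: sig3, sig4, sig5, sig6, sig7, sig18 — 6 in total.
Values that change: src2, sig3, sig5, sig6, sig7, sig18.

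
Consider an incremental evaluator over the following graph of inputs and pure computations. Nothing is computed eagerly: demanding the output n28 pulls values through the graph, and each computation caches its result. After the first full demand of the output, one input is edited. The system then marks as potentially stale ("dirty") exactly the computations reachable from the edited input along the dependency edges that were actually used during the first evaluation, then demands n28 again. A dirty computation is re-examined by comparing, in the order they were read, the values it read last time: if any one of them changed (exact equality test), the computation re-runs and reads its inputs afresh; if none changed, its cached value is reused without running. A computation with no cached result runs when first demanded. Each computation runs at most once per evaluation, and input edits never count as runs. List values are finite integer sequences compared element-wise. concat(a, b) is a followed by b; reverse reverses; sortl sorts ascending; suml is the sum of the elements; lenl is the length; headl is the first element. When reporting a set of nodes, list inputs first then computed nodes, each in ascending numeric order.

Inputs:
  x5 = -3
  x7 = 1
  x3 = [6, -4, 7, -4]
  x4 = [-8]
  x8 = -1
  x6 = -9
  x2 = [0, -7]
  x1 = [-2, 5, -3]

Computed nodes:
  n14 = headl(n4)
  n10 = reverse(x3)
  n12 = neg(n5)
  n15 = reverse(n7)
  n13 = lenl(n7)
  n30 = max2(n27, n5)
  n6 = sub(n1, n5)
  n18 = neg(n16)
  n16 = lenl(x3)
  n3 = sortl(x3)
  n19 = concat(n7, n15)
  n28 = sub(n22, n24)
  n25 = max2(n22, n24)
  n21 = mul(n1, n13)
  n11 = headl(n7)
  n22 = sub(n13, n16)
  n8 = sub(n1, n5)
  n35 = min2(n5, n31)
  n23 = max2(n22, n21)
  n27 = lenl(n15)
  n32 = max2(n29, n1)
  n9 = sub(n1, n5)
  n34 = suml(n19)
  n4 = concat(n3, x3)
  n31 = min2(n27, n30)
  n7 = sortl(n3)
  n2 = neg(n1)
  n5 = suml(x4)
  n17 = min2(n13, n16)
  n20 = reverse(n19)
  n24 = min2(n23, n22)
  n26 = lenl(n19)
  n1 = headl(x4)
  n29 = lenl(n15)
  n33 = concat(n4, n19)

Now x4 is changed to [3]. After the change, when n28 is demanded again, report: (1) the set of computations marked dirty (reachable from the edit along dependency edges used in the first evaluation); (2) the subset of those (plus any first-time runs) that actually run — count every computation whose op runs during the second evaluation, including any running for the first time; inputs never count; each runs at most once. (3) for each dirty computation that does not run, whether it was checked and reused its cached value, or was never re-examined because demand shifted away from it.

Initial pass — values computed on the first demand:
  n1 = headl([-8]) = -8
  n3 = sortl([6, -4, 7, -4]) = [-4, -4, 6, 7]
  n7 = sortl([-4, -4, 6, 7]) = [-4, -4, 6, 7]
  n13 = lenl([-4, -4, 6, 7]) = 4
  n16 = lenl([6, -4, 7, -4]) = 4
  n21 = mul(-8, 4) = -32
  n22 = sub(4, 4) = 0
  n23 = max2(0, -32) = 0
  n24 = min2(0, 0) = 0
  n28 = sub(0, 0) = 0

Second demand — change propagation:
  n1: re-runs because x4 [-8]->[3]; new result 3.
  n21: re-runs because n1 -8->3; new result 12.
  n23: re-runs because n21 -32->12; new result 12.
  n24: re-runs because n23 0->12; new result 0 (unchanged).
  n28: re-examined; everything it read last time is the same (n22 unchanged, n24 unchanged) — cache 0 kept, no run.

The important point: n24 recomputes to an identical value, and the output ends up unchanged.

Dirty set: n1, n21, n23, n24, n28.
Run set: n1, n21, n23, n24 (4 run).
Re-examined without running (cache reused): n28.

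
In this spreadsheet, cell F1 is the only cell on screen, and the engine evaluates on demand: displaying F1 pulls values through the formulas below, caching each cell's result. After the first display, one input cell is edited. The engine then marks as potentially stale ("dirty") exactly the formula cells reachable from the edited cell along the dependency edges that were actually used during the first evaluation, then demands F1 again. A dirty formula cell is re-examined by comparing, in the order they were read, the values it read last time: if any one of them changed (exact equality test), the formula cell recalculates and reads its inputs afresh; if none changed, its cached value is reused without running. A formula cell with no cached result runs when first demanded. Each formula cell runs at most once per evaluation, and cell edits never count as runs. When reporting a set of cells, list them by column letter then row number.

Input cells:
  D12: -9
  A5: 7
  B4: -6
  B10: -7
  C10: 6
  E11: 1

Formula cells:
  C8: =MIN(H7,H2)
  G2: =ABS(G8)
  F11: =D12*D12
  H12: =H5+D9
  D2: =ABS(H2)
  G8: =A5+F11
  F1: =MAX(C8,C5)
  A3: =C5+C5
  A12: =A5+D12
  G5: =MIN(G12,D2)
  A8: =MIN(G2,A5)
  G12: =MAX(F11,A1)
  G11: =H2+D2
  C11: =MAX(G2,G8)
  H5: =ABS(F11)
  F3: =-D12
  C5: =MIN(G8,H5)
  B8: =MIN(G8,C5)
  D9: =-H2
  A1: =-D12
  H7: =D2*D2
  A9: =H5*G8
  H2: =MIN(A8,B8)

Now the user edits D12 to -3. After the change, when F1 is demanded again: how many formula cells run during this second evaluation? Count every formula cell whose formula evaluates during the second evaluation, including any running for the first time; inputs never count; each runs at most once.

Initial pass — values computed on the first demand:
  F11 = -9 * -9 = 81
  G8 = 7 + 81 = 88
  G2 = ABS(88) = 88
  A8 = MIN(88, 7) = 7
  H5 = ABS(81) = 81
  C5 = MIN(88, 81) = 81
  B8 = MIN(88, 81) = 81
  H2 = MIN(7, 81) = 7
  D2 = ABS(7) = 7
  H7 = 7 * 7 = 49
  C8 = MIN(49, 7) = 7
  F1 = MAX(7, 81) = 81

Second demand — change propagation:
  F11: re-runs because D12 -9->-3; D12 -9->-3; new result 9.
  G8: re-runs because F11 81->9; new result 16.
  G2: re-runs because G8 88->16; new result 16.
  A8: re-runs because G2 88->16; new result 7 (unchanged).
  H5: re-runs because F11 81->9; new result 9.
  C5: re-runs because G8 88->16; H5 81->9; new result 9.
  B8: re-runs because G8 88->16; C5 81->9; new result 9.
  H2: re-runs because B8 81->9; new result 7 (unchanged).
  D2: re-examined; everything it read last time is the same (H2 unchanged) — cache 7 kept, no run.
  H7: re-examined; everything it read last time is the same (D2 unchanged, D2 unchanged) — cache 49 kept, no run.
  C8: re-examined; everything it read last time is the same (H7 unchanged, H2 unchanged) — cache 7 kept, no run.
  F1: re-runs because C5 81->9; new result 9.

The important point: at D2 every value read last time is unchanged, so the dirty flag clears without a run.

Run set: A8, B8, C5, F1, F11, G2, G8, H2, H5 (9 run).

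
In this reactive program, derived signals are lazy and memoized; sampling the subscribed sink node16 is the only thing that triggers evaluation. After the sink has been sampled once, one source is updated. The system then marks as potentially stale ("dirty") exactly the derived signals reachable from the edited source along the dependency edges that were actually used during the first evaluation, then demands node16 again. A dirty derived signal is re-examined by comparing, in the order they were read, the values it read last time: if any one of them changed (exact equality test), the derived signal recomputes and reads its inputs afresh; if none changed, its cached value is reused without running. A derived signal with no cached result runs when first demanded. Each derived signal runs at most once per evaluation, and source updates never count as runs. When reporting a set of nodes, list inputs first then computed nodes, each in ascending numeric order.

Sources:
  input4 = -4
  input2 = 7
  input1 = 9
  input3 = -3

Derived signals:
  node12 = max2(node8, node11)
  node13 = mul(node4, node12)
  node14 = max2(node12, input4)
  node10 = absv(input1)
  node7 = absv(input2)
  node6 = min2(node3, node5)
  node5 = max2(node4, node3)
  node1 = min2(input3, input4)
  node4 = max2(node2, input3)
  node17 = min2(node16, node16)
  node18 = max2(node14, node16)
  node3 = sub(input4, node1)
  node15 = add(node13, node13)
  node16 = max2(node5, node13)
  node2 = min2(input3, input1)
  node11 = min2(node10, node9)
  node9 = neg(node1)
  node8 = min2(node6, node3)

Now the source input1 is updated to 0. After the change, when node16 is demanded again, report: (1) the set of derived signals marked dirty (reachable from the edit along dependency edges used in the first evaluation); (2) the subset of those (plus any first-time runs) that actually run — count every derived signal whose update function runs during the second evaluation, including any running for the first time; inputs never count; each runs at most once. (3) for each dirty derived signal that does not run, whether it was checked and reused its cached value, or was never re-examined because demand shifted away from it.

The edit dirties: node2, node4, node5, node6, node8, node10, node11, node12, node13, node16.
6 derived signals run: node2, node10, node11, node12, node13, node16.
Cache hits after checking: node4, node5, node6, node8.
Note where the cutoff bites: node4 is checked, finds nothing changed, and keeps its cache.

First demand of the output computes:
  node1 = min2(-3, -4) = -4
  node2 = min2(-3, 9) = -3
  node3 = sub(-4, -4) = 0
  node4 = max2(-3, -3) = -3
  node5 = max2(-3, 0) = 0
  node6 = min2(0, 0) = 0
  node8 = min2(0, 0) = 0
  node9 = neg(-4) = 4
  node10 = absv(9) = 9
  node11 = min2(9, 4) = 4
  node12 = max2(0, 4) = 4
  node13 = mul(-3, 4) = -12
  node16 = max2(0, -12) = 0

After the edit, cleaning proceeds:
  node2: a read changed (input1 9->0) — executes, giving -3 — identical to its old value.
  node4: dirty, but its reads are unchanged (node2 unchanged, input3 unchanged); cached -3 stands.
  node5: dirty, but its reads are unchanged (node4 unchanged, node3 unchanged); cached 0 stands.
  node6: dirty, but its reads are unchanged (node3 unchanged, node5 unchanged); cached 0 stands.
  node8: dirty, but its reads are unchanged (node6 unchanged, node3 unchanged); cached 0 stands.
  node10: a read changed (input1 9->0) — executes, giving 0.
  node11: a read changed (node10 9->0) — executes, giving 0.
  node12: a read changed (node11 4->0) — executes, giving 0.
  node13: a read changed (node12 4->0) — executes, giving 0.
  node16: a read changed (node13 -12->0) — executes, giving 0 — identical to its old value.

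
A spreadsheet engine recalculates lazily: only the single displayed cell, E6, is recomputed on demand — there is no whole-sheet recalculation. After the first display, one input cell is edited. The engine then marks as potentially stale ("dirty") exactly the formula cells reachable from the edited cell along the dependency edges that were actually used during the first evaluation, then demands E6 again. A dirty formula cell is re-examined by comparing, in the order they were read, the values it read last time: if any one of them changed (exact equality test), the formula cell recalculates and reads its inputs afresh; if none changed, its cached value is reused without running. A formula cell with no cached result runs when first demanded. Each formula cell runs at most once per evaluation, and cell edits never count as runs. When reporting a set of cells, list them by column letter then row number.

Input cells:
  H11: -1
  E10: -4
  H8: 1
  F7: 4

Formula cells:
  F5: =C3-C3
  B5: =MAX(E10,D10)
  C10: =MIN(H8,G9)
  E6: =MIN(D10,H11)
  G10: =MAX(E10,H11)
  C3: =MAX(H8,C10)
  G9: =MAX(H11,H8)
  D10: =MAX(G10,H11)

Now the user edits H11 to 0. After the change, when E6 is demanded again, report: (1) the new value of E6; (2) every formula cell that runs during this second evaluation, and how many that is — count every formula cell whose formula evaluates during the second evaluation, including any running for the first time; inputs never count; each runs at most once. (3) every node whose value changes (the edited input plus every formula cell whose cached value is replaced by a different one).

First evaluation (everything demanded from the output):
  G10 = MAX(-4, -1) = -1
  D10 = MAX(-1, -1) = -1
  E6 = MIN(-1, -1) = -1

Propagation after the edit:
  G10: runs — H11 -1->0; result 0.
  D10: runs — G10 -1->0; H11 -1->0; result 0.
  E6: runs — D10 -1->0; H11 -1->0; result 0.

New value of E6: 0.
Formula cells that run: D10, E6, G10 — 3 in total.
Values that change: D10, E6, G10, H11.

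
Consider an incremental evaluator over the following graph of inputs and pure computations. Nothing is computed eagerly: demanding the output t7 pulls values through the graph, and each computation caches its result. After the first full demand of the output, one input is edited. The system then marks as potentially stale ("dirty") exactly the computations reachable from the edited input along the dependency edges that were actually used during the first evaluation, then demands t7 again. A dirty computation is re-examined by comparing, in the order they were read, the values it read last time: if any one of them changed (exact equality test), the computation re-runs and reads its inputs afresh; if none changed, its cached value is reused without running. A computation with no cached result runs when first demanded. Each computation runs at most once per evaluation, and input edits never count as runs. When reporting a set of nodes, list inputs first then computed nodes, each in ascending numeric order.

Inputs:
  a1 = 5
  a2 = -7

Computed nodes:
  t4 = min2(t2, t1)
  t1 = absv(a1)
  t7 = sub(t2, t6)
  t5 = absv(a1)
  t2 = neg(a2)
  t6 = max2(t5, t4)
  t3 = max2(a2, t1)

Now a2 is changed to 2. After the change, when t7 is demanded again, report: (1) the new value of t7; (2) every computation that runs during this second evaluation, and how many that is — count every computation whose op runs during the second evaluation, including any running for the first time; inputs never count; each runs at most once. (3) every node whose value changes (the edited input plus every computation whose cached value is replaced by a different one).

Initial pass — values computed on the first demand:
  t1 = absv(5) = 5
  t2 = neg(-7) = 7
  t4 = min2(7, 5) = 5
  t5 = absv(5) = 5
  t6 = max2(5, 5) = 5
  t7 = sub(7, 5) = 2

Second demand — change propagation:
  t2: re-runs because a2 -7->2; new result -2.
  t4: re-runs because t2 7->-2; new result -2.
  t6: re-runs because t4 5->-2; new result 5 (unchanged).
  t7: re-runs because t2 7->-2; new result -7.

t7 now evaluates to -7.
Run set: t2, t4, t6, t7 (4 run).
Changed values: a2, t2, t4, t7.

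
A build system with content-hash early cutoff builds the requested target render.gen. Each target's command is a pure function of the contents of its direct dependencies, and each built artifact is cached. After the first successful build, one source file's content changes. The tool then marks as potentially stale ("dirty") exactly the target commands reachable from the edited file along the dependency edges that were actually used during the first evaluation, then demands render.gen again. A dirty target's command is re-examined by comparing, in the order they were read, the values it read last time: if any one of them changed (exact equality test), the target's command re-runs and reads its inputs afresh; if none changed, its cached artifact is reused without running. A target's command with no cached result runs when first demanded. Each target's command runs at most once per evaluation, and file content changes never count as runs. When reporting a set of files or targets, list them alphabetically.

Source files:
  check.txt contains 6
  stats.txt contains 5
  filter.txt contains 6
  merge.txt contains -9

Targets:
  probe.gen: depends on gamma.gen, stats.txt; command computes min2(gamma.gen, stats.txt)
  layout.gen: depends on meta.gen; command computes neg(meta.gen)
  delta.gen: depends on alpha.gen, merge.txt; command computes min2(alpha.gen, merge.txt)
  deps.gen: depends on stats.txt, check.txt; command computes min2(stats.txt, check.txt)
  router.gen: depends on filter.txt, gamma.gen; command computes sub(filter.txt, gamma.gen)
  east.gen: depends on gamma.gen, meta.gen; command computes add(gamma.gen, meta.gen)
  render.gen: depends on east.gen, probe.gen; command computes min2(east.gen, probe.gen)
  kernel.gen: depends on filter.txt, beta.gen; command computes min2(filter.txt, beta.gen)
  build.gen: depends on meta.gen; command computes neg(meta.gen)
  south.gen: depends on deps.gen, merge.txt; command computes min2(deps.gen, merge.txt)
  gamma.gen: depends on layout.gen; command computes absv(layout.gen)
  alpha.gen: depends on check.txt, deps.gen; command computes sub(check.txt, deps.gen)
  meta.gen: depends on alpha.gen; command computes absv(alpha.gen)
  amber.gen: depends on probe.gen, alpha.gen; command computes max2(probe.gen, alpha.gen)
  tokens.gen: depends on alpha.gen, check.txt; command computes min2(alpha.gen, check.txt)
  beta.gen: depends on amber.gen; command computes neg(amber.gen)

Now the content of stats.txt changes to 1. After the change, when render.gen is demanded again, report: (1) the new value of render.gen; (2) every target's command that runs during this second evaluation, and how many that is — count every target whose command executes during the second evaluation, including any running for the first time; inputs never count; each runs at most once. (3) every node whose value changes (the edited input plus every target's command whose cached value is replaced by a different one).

New value of render.gen: 1.
Target commands that run: alpha.gen, deps.gen, east.gen, gamma.gen, layout.gen, meta.gen, probe.gen, render.gen — 8 in total.
Values that change: alpha.gen, deps.gen, east.gen, gamma.gen, layout.gen, meta.gen, stats.txt.

First evaluation (everything demanded from the output):
  deps.gen = min2(5, 6) = 5
  alpha.gen = sub(6, 5) = 1
  meta.gen = absv(1) = 1
  layout.gen = neg(1) = -1
  gamma.gen = absv(-1) = 1
  east.gen = add(1, 1) = 2
  probe.gen = min2(1, 5) = 1
  render.gen = min2(2, 1) = 1

Propagation after the edit:
  deps.gen: runs — stats.txt 5->1; result 1.
  alpha.gen: runs — deps.gen 5->1; result 5.
  meta.gen: runs — alpha.gen 1->5; result 5.
  layout.gen: runs — meta.gen 1->5; result -5.
  gamma.gen: runs — layout.gen -1->-5; result 5.
  east.gen: runs — gamma.gen 1->5; meta.gen 1->5; result 10.
  probe.gen: runs — gamma.gen 1->5; stats.txt 5->1; result 1 (same value as before).
  render.gen: runs — east.gen 2->10; result 1 (same value as before).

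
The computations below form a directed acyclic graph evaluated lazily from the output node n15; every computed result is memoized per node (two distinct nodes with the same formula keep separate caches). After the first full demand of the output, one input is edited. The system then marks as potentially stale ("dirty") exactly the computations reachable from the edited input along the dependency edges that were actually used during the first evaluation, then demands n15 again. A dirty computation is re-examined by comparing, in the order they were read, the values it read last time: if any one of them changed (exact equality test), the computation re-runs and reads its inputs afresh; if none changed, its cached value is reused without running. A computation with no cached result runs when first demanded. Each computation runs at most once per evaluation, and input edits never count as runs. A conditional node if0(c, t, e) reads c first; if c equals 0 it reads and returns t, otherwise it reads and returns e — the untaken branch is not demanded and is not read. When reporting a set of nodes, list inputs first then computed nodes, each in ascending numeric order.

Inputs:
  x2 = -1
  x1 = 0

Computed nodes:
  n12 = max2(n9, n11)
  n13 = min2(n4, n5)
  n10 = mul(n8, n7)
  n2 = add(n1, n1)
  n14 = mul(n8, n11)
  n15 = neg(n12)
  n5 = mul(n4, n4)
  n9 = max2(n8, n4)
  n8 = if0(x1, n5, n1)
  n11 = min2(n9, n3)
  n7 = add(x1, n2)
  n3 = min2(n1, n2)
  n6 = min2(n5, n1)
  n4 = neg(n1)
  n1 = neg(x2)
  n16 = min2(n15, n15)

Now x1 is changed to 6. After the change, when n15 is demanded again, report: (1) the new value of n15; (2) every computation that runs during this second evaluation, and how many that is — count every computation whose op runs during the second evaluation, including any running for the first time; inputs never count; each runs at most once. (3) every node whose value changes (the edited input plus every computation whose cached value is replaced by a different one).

First demand of the output computes:
  n1 = neg(-1) = 1
  n2 = add(1, 1) = 2
  n3 = min2(1, 2) = 1
  n4 = neg(1) = -1
  n5 = mul(-1, -1) = 1
  n8 = if0(x1=0 -> then branch n5) = 1
  n9 = max2(1, -1) = 1
  n11 = min2(1, 1) = 1
  n12 = max2(1, 1) = 1
  n15 = neg(1) = -1

After the edit, cleaning proceeds:
  n8: a read changed (x1 0->6) — executes, giving 1 — identical to its old value.
  n9: dirty, but its reads are unchanged (n8 unchanged, n4 unchanged); cached 1 stands.
  n11: dirty, but its reads are unchanged (n9 unchanged, n3 unchanged); cached 1 stands.
  n12: dirty, but its reads are unchanged (n9 unchanged, n11 unchanged); cached 1 stands.
  n15: dirty, but its reads are unchanged (n12 unchanged); cached -1 stands.

Note the absorption at n8: it re-runs yet its value is the same, leaving the output's value untouched.

Demanding n15 again yields -1.
1 computations run: n8.
The nodes whose values change: x1.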